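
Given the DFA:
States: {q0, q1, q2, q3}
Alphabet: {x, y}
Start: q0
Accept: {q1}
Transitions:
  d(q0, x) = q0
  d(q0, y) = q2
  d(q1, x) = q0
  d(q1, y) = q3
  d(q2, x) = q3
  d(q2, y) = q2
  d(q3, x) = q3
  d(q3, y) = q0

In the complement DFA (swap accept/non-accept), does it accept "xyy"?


Trace: q0 -> q0 -> q2 -> q2
Final: q2
Original accept: {q1}
Complement: q2 is not in original accept

Yes, complement accepts (original rejects)


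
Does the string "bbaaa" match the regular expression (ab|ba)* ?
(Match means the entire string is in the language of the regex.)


|string| = 5; first = 'b'; last = 'a'

No, "bbaaa" does not match (ab|ba)*


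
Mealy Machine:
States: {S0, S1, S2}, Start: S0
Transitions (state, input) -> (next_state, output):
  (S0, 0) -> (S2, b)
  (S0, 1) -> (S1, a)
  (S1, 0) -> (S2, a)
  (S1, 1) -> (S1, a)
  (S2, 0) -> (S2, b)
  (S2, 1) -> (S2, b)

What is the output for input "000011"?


Step-by-step:
  (S0, 0) -> (S2, b)
  (S2, 0) -> (S2, b)
  (S2, 0) -> (S2, b)
  (S2, 0) -> (S2, b)
  (S2, 1) -> (S2, b)
  (S2, 1) -> (S2, b)

"bbbbbb"


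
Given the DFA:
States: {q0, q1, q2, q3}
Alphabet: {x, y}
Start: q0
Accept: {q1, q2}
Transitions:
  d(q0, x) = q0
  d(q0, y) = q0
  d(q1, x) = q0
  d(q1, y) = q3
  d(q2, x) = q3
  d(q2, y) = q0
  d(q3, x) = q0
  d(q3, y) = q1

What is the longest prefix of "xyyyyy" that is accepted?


Run the DFA, marking each prefix where the state is accepting:
  "" -> q0 [reject]
  "x" -> q0 [reject]
  "xy" -> q0 [reject]
  "xyy" -> q0 [reject]
  "xyyy" -> q0 [reject]
  "xyyyy" -> q0 [reject]
  "xyyyyy" -> q0 [reject]

No prefix is accepted


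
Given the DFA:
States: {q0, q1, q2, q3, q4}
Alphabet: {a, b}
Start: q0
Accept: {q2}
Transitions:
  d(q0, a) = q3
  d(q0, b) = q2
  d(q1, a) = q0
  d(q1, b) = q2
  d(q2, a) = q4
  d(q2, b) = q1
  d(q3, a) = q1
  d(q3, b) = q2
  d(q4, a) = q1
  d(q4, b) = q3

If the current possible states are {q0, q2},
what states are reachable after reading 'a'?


Apply transition on 'a' from each current state:
  d(q0, a) = q3
  d(q2, a) = q4

{q3, q4}


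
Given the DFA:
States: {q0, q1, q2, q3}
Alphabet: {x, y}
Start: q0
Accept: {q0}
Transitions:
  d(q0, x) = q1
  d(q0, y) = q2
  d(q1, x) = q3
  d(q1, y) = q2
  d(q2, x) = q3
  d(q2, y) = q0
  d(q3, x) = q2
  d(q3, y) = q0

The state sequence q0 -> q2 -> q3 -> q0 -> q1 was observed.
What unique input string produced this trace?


Trace back each transition to find the symbol:
  q0 --[y]--> q2
  q2 --[x]--> q3
  q3 --[y]--> q0
  q0 --[x]--> q1

"yxyx"


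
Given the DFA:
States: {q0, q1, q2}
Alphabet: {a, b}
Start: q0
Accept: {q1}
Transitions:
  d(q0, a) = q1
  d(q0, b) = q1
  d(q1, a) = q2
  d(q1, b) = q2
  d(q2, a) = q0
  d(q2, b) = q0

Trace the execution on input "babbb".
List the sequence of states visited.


Input: babbb
d(q0, b) = q1
d(q1, a) = q2
d(q2, b) = q0
d(q0, b) = q1
d(q1, b) = q2


q0 -> q1 -> q2 -> q0 -> q1 -> q2


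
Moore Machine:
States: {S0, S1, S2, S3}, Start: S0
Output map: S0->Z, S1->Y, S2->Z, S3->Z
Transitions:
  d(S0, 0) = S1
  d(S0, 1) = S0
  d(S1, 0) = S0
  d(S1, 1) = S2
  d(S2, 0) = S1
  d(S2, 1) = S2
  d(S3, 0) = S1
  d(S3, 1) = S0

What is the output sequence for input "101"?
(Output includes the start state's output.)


Start: S0 (output Z)
  --1--> S0 (output Z)
  --0--> S1 (output Y)
  --1--> S2 (output Z)

"ZZYZ"


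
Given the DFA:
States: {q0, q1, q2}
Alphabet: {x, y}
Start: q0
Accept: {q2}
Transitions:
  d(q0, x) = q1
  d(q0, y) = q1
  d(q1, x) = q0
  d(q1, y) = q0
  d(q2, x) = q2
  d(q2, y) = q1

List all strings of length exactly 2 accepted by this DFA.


All strings of length 2: 4 total
Accepted: 0

None


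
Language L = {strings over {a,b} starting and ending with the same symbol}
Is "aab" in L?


first = 'a', last = 'b'

No, "aab" is not in L


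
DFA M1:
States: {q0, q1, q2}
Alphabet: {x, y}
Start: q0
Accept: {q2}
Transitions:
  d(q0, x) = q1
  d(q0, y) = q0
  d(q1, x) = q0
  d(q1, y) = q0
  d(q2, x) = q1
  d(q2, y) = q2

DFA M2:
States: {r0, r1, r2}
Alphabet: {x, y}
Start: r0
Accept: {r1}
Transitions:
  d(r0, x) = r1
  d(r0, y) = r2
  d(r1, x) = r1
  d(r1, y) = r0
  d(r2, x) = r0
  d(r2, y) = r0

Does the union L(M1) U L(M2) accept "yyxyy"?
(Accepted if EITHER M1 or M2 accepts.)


M1: final=q0 accepted=False
M2: final=r2 accepted=False

No, union rejects (neither accepts)


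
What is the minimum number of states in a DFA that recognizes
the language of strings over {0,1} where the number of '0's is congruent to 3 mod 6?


States track (count of '0') mod 6.
Need 6 states: one per remainder 0..5; accept = remainder 3.

6


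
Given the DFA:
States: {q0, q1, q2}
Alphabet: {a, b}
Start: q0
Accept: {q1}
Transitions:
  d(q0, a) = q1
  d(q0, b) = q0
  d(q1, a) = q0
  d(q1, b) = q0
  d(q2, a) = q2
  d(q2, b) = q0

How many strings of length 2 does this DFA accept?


Enumerating all length-2 strings:
  "aa" -> q0 [reject]
  "ab" -> q0 [reject]
  "ba" -> q1 [accept]
  "bb" -> q0 [reject]

1 out of 4


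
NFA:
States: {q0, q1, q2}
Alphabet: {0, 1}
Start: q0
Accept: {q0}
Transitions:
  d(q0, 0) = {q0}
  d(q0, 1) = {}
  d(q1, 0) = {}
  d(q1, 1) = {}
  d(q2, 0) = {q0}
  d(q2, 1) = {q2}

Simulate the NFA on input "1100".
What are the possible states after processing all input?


Start: {q0}
  --1--> {}
  --1--> {}
  --0--> {}
  --0--> {}

{} (empty set, no valid transitions)


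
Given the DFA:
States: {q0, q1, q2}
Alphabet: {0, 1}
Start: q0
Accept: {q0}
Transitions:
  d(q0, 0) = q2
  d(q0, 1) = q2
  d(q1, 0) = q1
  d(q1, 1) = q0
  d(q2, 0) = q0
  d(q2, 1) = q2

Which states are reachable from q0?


BFS from q0:
  layer 0: {q0}
  layer 1: {q2}

{q0, q2}


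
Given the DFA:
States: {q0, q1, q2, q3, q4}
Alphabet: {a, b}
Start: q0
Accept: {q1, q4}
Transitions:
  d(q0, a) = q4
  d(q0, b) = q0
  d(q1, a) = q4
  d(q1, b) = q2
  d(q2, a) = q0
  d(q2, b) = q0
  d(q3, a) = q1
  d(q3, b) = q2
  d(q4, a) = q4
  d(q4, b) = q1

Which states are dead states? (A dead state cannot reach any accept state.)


Forward reachability from each state:
  q0 -> reaches accept state q1 (live)
  q1 -> reaches accept state q1 (live)
  q2 -> reaches accept state q1 (live)
  q3 -> reaches accept state q1 (live)
  q4 -> reaches accept state q1 (live)

None (all states can reach an accept state)


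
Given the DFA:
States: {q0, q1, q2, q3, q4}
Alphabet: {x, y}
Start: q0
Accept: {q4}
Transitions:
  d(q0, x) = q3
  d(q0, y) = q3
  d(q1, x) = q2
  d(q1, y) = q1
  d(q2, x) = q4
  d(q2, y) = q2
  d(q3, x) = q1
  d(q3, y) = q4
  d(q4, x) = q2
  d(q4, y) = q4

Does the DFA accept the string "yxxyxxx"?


Trace: q0 -> q3 -> q1 -> q2 -> q2 -> q4 -> q2 -> q4
Final state: q4
Accept states: {q4}

Yes, accepted (final state q4 is an accept state)


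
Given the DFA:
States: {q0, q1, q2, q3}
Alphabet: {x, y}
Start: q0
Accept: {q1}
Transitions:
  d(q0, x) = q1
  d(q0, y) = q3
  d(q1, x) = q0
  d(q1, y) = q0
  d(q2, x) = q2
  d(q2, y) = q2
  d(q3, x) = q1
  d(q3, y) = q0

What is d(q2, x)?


Looking up transition d(q2, x)

q2


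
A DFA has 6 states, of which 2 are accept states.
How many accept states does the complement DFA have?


Complement swaps accept and non-accept states.
6 - 2 = 4

4


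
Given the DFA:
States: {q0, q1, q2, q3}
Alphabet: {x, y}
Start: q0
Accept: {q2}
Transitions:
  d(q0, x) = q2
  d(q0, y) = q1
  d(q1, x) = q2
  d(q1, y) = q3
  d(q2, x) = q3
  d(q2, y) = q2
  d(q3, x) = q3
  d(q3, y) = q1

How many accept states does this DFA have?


Accept states listed: {q2}
Counting: q2(1)

1


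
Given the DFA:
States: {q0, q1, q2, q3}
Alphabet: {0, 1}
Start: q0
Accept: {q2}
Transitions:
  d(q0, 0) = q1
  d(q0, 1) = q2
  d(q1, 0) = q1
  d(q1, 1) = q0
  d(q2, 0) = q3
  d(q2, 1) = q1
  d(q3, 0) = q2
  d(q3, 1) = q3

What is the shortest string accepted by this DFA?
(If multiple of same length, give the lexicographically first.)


BFS by string length (lex-first path to each state shown):
  len 0: q0<-""
  len 1: q1<-"0", q2<-"1"
Found accept state at length 1.

"1"


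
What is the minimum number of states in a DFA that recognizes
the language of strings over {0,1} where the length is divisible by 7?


States track (length) mod 7.
Need 7 states: one per remainder 0..6; accept = remainder 0.

7


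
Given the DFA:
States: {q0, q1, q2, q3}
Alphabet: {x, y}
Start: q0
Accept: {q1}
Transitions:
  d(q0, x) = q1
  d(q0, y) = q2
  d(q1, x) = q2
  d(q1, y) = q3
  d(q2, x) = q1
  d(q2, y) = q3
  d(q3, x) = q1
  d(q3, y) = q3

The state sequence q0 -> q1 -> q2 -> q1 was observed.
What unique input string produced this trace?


Trace back each transition to find the symbol:
  q0 --[x]--> q1
  q1 --[x]--> q2
  q2 --[x]--> q1

"xxx"


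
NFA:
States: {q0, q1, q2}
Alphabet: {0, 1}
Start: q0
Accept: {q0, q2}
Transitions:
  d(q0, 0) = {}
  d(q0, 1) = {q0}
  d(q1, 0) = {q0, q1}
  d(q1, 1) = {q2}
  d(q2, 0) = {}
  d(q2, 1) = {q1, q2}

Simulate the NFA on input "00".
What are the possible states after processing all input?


Start: {q0}
  --0--> {}
  --0--> {}

{} (empty set, no valid transitions)


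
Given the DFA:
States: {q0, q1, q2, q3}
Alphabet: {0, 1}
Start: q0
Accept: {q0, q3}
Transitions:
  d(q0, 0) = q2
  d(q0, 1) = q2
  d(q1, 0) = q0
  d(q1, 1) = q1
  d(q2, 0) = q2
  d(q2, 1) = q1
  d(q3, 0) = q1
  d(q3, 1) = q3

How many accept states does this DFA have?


Accept states listed: {q0, q3}
Counting: q0(1) q3(2)

2


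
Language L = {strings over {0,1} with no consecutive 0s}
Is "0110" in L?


'00' does not occur

Yes, "0110" is in L


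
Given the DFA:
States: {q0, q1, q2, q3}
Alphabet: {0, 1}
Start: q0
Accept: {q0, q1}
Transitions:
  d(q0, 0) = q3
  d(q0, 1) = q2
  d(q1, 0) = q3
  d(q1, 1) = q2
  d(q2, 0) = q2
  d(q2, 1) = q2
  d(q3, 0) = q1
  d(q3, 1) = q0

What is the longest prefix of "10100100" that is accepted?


Run the DFA, marking each prefix where the state is accepting:
  "" -> q0 [accept]
  "1" -> q2 [reject]
  "10" -> q2 [reject]
  "101" -> q2 [reject]
  "1010" -> q2 [reject]
  "10100" -> q2 [reject]
  "101001" -> q2 [reject]
  "1010010" -> q2 [reject]
  "10100100" -> q2 [reject]

""


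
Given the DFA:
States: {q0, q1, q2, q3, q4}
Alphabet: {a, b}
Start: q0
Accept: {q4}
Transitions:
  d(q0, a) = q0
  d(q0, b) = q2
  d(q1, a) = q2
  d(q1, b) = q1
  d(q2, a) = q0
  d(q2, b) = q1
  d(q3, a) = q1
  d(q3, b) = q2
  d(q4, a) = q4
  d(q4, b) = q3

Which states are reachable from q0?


BFS from q0:
  layer 0: {q0}
  layer 1: {q2}
  layer 2: {q1}

{q0, q1, q2}


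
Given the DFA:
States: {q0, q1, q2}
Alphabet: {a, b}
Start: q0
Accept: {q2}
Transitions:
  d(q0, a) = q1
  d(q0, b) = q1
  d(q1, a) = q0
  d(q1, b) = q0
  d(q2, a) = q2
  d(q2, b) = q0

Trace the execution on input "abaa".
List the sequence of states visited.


Input: abaa
d(q0, a) = q1
d(q1, b) = q0
d(q0, a) = q1
d(q1, a) = q0


q0 -> q1 -> q0 -> q1 -> q0


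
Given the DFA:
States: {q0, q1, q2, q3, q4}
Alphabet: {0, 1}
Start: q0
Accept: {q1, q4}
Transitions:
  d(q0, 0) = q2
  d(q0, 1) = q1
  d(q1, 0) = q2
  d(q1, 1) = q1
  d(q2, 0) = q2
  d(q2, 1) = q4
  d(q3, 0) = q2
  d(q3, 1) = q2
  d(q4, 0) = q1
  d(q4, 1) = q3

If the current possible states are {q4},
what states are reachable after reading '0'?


Apply transition on '0' from each current state:
  d(q4, 0) = q1

{q1}


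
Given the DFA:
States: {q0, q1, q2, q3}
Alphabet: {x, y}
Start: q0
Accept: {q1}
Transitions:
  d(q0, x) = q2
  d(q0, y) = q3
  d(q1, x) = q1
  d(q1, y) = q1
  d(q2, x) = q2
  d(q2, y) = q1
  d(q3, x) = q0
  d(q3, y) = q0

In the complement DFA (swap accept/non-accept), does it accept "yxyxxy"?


Trace: q0 -> q3 -> q0 -> q3 -> q0 -> q2 -> q1
Final: q1
Original accept: {q1}
Complement: q1 is in original accept

No, complement rejects (original accepts)


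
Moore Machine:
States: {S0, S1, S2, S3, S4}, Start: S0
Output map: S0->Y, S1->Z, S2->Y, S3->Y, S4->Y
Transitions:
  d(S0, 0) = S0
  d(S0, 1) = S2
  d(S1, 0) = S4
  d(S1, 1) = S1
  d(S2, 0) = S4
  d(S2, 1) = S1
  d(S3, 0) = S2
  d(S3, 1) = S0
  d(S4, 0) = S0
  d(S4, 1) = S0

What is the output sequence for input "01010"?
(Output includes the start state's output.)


Start: S0 (output Y)
  --0--> S0 (output Y)
  --1--> S2 (output Y)
  --0--> S4 (output Y)
  --1--> S0 (output Y)
  --0--> S0 (output Y)

"YYYYYY"


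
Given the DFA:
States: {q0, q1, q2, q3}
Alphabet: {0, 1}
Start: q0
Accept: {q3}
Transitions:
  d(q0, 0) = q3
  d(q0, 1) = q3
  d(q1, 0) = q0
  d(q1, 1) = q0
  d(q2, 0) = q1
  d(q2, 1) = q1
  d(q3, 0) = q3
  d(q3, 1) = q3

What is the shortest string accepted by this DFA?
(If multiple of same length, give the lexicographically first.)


BFS by string length (lex-first path to each state shown):
  len 0: q0<-""
  len 1: q3<-"0"
Found accept state at length 1.

"0"


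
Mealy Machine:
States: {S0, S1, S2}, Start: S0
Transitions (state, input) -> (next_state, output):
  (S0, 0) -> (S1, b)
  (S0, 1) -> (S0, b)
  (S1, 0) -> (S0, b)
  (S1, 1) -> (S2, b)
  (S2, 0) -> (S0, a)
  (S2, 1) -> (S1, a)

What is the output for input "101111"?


Step-by-step:
  (S0, 1) -> (S0, b)
  (S0, 0) -> (S1, b)
  (S1, 1) -> (S2, b)
  (S2, 1) -> (S1, a)
  (S1, 1) -> (S2, b)
  (S2, 1) -> (S1, a)

"bbbaba"


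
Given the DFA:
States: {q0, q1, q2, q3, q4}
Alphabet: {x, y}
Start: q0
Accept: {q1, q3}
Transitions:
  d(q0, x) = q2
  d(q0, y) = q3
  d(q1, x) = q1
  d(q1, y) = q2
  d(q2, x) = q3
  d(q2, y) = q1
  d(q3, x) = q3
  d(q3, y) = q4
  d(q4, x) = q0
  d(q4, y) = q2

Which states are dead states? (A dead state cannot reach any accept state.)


Forward reachability from each state:
  q0 -> reaches accept state q1 (live)
  q1 -> reaches accept state q1 (live)
  q2 -> reaches accept state q1 (live)
  q3 -> reaches accept state q1 (live)
  q4 -> reaches accept state q1 (live)

None (all states can reach an accept state)


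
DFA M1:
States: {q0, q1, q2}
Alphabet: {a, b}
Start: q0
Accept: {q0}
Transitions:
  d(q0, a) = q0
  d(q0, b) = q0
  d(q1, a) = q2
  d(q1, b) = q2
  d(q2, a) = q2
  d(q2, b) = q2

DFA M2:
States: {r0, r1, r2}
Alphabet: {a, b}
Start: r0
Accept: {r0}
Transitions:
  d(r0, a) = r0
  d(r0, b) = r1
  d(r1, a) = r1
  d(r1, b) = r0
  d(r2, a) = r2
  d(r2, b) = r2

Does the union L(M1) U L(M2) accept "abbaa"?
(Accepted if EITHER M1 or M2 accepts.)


M1: final=q0 accepted=True
M2: final=r0 accepted=True

Yes, union accepts


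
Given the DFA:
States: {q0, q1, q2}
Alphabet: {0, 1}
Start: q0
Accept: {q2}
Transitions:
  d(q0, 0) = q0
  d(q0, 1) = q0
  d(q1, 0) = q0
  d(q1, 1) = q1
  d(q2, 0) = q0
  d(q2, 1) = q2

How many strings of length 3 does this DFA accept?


Enumerating all length-3 strings:
  "000" -> q0 [reject]
  "001" -> q0 [reject]
  "010" -> q0 [reject]
  "011" -> q0 [reject]
  "100" -> q0 [reject]
  "101" -> q0 [reject]
  "110" -> q0 [reject]
  "111" -> q0 [reject]

0 out of 8


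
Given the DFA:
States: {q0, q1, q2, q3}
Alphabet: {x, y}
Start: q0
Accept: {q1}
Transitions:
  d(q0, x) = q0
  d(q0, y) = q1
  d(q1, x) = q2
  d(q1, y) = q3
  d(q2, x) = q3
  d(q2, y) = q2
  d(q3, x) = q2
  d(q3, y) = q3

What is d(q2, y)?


Looking up transition d(q2, y)

q2


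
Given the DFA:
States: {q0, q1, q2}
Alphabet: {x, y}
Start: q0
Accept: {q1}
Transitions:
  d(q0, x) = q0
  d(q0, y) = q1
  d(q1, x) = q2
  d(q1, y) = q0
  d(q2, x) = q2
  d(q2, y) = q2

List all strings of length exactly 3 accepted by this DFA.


All strings of length 3: 8 total
Accepted: 2

"xxy", "yyy"


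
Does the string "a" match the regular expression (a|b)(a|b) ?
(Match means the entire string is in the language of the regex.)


|string| = 1; first = 'a'; last = 'a'

No, "a" does not match (a|b)(a|b)


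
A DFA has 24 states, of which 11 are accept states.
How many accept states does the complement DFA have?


Complement swaps accept and non-accept states.
24 - 11 = 13

13


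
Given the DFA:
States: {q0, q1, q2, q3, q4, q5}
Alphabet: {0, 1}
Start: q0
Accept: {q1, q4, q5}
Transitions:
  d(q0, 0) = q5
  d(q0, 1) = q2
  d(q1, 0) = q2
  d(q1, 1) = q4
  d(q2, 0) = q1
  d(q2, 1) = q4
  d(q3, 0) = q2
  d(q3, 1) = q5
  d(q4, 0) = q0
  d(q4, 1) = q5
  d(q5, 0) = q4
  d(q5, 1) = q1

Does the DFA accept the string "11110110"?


Trace: q0 -> q2 -> q4 -> q5 -> q1 -> q2 -> q4 -> q5 -> q4
Final state: q4
Accept states: {q1, q4, q5}

Yes, accepted (final state q4 is an accept state)


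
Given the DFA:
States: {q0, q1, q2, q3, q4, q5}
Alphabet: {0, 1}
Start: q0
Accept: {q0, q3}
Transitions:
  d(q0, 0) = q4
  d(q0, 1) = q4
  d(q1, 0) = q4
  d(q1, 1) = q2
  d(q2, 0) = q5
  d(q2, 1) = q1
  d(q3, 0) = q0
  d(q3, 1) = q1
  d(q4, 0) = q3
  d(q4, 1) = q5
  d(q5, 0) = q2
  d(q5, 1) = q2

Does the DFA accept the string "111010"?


Trace: q0 -> q4 -> q5 -> q2 -> q5 -> q2 -> q5
Final state: q5
Accept states: {q0, q3}

No, rejected (final state q5 is not an accept state)


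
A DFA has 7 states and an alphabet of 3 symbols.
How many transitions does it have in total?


Each state has exactly one transition per symbol.
7 * 3 = 21

21


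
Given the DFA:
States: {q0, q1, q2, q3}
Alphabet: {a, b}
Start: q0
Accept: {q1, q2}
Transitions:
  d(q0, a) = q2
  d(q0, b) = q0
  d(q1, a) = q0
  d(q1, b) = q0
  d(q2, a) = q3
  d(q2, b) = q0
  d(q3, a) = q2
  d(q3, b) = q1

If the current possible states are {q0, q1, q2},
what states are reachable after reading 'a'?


Apply transition on 'a' from each current state:
  d(q0, a) = q2
  d(q1, a) = q0
  d(q2, a) = q3

{q0, q2, q3}


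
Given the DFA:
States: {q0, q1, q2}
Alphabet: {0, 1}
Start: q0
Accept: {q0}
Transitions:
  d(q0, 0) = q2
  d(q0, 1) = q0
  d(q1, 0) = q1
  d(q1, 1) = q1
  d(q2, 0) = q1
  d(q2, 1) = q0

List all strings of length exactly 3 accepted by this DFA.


All strings of length 3: 8 total
Accepted: 3

"011", "101", "111"


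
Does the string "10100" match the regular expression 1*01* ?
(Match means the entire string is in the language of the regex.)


|string| = 5; first = '1'; last = '0'

No, "10100" does not match 1*01*


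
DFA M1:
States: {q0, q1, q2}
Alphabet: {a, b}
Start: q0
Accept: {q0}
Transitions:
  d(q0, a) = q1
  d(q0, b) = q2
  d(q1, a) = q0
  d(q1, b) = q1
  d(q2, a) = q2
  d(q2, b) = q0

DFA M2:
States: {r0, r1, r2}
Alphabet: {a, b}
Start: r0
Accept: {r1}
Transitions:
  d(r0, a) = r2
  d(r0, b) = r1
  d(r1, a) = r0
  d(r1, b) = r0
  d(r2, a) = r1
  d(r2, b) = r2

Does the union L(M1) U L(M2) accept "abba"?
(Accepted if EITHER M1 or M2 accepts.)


M1: final=q0 accepted=True
M2: final=r1 accepted=True

Yes, union accepts


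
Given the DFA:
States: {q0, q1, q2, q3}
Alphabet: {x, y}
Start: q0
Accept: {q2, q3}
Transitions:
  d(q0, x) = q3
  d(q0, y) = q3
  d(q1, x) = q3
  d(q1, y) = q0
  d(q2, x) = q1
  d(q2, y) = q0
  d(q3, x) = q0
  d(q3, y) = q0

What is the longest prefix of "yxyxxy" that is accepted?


Run the DFA, marking each prefix where the state is accepting:
  "" -> q0 [reject]
  "y" -> q3 [accept]
  "yx" -> q0 [reject]
  "yxy" -> q3 [accept]
  "yxyx" -> q0 [reject]
  "yxyxx" -> q3 [accept]
  "yxyxxy" -> q0 [reject]

"yxyxx"


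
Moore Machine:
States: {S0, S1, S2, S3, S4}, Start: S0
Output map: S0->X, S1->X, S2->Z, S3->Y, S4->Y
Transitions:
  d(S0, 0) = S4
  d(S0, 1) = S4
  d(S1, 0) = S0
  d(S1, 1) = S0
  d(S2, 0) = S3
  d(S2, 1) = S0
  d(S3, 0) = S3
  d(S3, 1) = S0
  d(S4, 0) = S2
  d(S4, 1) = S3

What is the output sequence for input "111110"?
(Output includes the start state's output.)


Start: S0 (output X)
  --1--> S4 (output Y)
  --1--> S3 (output Y)
  --1--> S0 (output X)
  --1--> S4 (output Y)
  --1--> S3 (output Y)
  --0--> S3 (output Y)

"XYYXYYY"


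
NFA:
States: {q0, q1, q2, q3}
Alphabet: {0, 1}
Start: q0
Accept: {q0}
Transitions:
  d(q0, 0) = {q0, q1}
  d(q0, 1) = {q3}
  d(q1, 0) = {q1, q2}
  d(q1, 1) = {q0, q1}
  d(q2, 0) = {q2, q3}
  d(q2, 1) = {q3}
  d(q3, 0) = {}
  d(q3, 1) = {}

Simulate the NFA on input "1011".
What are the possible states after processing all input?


Start: {q0}
  --1--> {q3}
  --0--> {}
  --1--> {}
  --1--> {}

{} (empty set, no valid transitions)


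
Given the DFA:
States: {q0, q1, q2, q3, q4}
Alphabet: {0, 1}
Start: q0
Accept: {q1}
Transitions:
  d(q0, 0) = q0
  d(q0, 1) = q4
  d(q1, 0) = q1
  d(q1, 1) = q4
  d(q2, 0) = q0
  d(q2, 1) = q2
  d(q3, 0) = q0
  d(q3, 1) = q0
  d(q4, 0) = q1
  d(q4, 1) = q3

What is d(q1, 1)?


Looking up transition d(q1, 1)

q4


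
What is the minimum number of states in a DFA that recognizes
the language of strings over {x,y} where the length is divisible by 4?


States track (length) mod 4.
Need 4 states: one per remainder 0..3; accept = remainder 0.

4


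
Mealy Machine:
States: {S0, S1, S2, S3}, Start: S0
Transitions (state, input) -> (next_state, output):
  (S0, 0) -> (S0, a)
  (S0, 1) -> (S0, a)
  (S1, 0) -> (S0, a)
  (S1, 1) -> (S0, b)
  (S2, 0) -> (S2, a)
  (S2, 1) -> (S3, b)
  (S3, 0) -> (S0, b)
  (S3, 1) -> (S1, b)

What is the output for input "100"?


Step-by-step:
  (S0, 1) -> (S0, a)
  (S0, 0) -> (S0, a)
  (S0, 0) -> (S0, a)

"aaa"


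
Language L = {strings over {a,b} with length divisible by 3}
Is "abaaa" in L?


length = 5; 5 mod 3 = 2

No, "abaaa" is not in L


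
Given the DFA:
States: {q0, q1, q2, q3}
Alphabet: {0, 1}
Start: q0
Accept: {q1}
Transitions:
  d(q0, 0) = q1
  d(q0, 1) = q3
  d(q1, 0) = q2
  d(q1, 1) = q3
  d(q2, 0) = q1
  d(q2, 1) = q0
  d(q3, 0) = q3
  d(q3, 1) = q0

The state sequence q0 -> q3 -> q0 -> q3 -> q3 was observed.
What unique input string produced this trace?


Trace back each transition to find the symbol:
  q0 --[1]--> q3
  q3 --[1]--> q0
  q0 --[1]--> q3
  q3 --[0]--> q3

"1110"


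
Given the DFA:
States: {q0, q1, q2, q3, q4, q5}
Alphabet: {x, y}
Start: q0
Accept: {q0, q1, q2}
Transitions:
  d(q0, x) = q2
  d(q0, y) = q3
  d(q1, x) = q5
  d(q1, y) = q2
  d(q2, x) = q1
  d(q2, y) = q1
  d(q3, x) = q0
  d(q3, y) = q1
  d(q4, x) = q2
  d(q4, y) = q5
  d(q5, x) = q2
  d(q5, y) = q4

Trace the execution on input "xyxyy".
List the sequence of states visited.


Input: xyxyy
d(q0, x) = q2
d(q2, y) = q1
d(q1, x) = q5
d(q5, y) = q4
d(q4, y) = q5


q0 -> q2 -> q1 -> q5 -> q4 -> q5


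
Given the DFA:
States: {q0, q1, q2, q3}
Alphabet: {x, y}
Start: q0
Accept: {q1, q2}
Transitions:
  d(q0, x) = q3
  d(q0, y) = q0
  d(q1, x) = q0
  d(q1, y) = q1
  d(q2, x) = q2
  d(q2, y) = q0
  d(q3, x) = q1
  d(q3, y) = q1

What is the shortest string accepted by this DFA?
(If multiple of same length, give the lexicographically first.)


BFS by string length (lex-first path to each state shown):
  len 0: q0<-""
  len 1: q0<-"y", q3<-"x"
  len 2: q0<-"yy", q1<-"xx", q3<-"yx"
Found accept state at length 2.

"xx"


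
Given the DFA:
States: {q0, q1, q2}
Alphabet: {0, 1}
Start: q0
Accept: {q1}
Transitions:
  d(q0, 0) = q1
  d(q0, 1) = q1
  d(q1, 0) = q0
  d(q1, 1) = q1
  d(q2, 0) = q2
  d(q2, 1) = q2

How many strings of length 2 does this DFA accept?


Enumerating all length-2 strings:
  "00" -> q0 [reject]
  "01" -> q1 [accept]
  "10" -> q0 [reject]
  "11" -> q1 [accept]

2 out of 4


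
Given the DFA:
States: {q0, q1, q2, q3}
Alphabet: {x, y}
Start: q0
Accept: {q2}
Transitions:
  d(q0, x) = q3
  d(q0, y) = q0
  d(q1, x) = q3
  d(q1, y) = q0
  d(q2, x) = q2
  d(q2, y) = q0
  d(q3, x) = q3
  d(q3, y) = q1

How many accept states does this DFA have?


Accept states listed: {q2}
Counting: q2(1)

1


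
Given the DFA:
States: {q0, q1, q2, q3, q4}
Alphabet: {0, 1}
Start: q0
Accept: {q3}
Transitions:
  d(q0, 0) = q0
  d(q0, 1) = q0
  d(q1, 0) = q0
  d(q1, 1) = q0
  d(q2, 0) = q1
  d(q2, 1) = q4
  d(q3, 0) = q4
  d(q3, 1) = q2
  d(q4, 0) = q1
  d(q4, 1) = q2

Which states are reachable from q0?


BFS from q0:
  layer 0: {q0}

{q0}


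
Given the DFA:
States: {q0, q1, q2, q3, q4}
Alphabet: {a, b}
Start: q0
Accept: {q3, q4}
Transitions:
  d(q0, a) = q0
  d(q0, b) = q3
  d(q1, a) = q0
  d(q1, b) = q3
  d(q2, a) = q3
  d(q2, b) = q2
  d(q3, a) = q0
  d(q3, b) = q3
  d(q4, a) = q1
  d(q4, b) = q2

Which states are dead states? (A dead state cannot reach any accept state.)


Forward reachability from each state:
  q0 -> reaches accept state q3 (live)
  q1 -> reaches accept state q3 (live)
  q2 -> reaches accept state q3 (live)
  q3 -> reaches accept state q3 (live)
  q4 -> reaches accept state q3 (live)

None (all states can reach an accept state)


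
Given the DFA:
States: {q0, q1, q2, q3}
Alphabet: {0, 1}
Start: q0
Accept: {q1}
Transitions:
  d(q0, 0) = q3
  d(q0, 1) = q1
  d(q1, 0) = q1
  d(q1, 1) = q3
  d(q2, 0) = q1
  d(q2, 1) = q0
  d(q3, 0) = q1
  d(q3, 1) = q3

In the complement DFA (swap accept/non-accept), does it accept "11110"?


Trace: q0 -> q1 -> q3 -> q3 -> q3 -> q1
Final: q1
Original accept: {q1}
Complement: q1 is in original accept

No, complement rejects (original accepts)


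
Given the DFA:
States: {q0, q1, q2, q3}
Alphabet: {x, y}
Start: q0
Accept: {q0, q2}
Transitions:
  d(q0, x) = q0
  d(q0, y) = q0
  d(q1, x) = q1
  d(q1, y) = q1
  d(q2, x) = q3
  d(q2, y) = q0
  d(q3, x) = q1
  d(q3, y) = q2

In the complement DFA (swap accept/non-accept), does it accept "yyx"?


Trace: q0 -> q0 -> q0 -> q0
Final: q0
Original accept: {q0, q2}
Complement: q0 is in original accept

No, complement rejects (original accepts)


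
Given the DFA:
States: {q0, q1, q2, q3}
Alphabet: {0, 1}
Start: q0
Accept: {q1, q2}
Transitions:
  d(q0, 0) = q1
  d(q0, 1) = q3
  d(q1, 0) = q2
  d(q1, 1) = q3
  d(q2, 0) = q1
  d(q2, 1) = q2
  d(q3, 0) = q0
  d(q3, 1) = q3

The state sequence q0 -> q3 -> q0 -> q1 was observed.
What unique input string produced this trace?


Trace back each transition to find the symbol:
  q0 --[1]--> q3
  q3 --[0]--> q0
  q0 --[0]--> q1

"100"


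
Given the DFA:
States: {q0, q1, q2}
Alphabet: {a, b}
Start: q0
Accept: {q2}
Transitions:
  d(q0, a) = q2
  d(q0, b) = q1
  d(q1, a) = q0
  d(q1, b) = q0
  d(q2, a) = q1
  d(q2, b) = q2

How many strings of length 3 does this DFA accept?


Enumerating all length-3 strings:
  "aaa" -> q0 [reject]
  "aab" -> q0 [reject]
  "aba" -> q1 [reject]
  "abb" -> q2 [accept]
  "baa" -> q2 [accept]
  "bab" -> q1 [reject]
  "bba" -> q2 [accept]
  "bbb" -> q1 [reject]

3 out of 8


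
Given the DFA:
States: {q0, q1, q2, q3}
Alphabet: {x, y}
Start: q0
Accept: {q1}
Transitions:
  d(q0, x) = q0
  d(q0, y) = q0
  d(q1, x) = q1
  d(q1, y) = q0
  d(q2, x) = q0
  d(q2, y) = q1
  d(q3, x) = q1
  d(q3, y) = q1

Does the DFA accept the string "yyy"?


Trace: q0 -> q0 -> q0 -> q0
Final state: q0
Accept states: {q1}

No, rejected (final state q0 is not an accept state)


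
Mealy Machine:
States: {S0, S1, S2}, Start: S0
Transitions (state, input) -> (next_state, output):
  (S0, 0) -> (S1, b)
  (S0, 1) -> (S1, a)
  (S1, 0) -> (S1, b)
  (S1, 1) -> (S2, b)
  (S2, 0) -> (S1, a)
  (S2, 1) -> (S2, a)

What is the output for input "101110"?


Step-by-step:
  (S0, 1) -> (S1, a)
  (S1, 0) -> (S1, b)
  (S1, 1) -> (S2, b)
  (S2, 1) -> (S2, a)
  (S2, 1) -> (S2, a)
  (S2, 0) -> (S1, a)

"abbaaa"


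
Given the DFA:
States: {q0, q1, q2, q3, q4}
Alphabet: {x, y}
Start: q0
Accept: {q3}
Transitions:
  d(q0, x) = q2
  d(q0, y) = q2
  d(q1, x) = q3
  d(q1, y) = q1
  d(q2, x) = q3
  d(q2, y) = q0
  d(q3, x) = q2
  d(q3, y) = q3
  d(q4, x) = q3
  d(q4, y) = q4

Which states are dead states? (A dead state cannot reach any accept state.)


Forward reachability from each state:
  q0 -> reaches accept state q3 (live)
  q1 -> reaches accept state q3 (live)
  q2 -> reaches accept state q3 (live)
  q3 -> reaches accept state q3 (live)
  q4 -> reaches accept state q3 (live)

None (all states can reach an accept state)


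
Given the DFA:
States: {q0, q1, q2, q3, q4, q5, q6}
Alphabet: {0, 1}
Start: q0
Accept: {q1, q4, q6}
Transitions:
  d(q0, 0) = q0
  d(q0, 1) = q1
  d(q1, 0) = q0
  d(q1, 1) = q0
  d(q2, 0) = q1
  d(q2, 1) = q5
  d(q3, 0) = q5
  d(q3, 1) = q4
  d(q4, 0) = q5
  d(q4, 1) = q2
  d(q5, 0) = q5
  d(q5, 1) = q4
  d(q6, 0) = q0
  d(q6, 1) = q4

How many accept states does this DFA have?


Accept states listed: {q1, q4, q6}
Counting: q1(1) q4(2) q6(3)

3


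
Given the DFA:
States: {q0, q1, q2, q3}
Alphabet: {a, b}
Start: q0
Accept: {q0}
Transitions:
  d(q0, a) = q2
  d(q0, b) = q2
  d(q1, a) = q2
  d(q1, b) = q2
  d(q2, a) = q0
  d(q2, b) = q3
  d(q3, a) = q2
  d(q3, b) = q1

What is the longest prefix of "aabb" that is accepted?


Run the DFA, marking each prefix where the state is accepting:
  "" -> q0 [accept]
  "a" -> q2 [reject]
  "aa" -> q0 [accept]
  "aab" -> q2 [reject]
  "aabb" -> q3 [reject]

"aa"


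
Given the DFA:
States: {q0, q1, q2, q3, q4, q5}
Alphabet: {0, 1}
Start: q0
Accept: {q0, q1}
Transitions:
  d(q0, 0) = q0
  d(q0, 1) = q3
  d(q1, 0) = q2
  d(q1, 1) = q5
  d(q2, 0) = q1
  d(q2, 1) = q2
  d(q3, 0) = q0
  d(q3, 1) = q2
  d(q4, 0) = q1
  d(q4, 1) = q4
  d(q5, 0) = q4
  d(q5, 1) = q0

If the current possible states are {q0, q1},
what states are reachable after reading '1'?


Apply transition on '1' from each current state:
  d(q0, 1) = q3
  d(q1, 1) = q5

{q3, q5}


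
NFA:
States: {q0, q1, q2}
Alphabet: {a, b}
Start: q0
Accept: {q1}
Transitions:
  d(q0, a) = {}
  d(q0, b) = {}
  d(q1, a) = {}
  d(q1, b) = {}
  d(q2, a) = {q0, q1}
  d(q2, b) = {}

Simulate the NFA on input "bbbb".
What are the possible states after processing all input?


Start: {q0}
  --b--> {}
  --b--> {}
  --b--> {}
  --b--> {}

{} (empty set, no valid transitions)


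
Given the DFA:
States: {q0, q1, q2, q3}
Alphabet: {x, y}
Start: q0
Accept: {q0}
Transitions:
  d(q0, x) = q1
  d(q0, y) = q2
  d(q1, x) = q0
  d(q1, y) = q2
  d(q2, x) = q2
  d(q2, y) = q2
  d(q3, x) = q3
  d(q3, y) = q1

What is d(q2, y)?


Looking up transition d(q2, y)

q2


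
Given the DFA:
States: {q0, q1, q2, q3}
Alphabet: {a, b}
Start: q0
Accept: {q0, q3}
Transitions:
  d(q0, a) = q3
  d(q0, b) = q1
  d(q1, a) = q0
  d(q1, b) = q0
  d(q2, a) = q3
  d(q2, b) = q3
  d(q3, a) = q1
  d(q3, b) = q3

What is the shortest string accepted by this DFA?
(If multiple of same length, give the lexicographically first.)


BFS by string length (lex-first path to each state shown):
  len 0: q0<-""
Found accept state at length 0.

"" (empty string)


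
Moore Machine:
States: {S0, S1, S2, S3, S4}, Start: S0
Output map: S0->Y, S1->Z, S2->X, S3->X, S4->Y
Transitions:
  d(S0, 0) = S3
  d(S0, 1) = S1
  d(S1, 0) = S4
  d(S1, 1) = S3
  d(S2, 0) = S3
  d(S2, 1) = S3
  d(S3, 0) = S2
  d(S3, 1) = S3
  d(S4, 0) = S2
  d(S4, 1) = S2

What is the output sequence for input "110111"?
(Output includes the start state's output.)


Start: S0 (output Y)
  --1--> S1 (output Z)
  --1--> S3 (output X)
  --0--> S2 (output X)
  --1--> S3 (output X)
  --1--> S3 (output X)
  --1--> S3 (output X)

"YZXXXXX"


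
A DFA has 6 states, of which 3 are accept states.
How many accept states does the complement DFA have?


Complement swaps accept and non-accept states.
6 - 3 = 3

3


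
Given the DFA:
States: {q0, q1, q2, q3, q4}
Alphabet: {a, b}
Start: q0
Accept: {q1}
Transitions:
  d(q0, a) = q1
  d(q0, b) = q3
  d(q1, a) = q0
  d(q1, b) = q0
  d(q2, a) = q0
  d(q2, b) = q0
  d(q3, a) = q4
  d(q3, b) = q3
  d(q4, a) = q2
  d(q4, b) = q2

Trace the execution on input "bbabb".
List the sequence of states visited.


Input: bbabb
d(q0, b) = q3
d(q3, b) = q3
d(q3, a) = q4
d(q4, b) = q2
d(q2, b) = q0


q0 -> q3 -> q3 -> q4 -> q2 -> q0


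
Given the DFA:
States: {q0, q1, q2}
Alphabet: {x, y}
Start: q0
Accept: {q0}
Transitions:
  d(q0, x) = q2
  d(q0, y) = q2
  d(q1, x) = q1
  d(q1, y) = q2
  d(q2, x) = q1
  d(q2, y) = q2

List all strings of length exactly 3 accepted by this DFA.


All strings of length 3: 8 total
Accepted: 0

None


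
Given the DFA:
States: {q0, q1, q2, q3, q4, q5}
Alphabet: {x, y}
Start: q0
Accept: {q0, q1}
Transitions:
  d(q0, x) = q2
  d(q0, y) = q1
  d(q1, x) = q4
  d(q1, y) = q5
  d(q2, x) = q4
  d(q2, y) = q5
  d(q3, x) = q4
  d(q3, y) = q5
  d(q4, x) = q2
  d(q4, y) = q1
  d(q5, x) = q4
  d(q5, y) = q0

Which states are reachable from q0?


BFS from q0:
  layer 0: {q0}
  layer 1: {q1, q2}
  layer 2: {q4, q5}

{q0, q1, q2, q4, q5}


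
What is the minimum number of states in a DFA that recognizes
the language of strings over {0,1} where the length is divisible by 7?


States track (length) mod 7.
Need 7 states: one per remainder 0..6; accept = remainder 0.

7


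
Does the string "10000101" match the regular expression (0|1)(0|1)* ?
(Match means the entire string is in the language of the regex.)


|string| = 8; first = '1'; last = '1'

Yes, "10000101" matches (0|1)(0|1)*


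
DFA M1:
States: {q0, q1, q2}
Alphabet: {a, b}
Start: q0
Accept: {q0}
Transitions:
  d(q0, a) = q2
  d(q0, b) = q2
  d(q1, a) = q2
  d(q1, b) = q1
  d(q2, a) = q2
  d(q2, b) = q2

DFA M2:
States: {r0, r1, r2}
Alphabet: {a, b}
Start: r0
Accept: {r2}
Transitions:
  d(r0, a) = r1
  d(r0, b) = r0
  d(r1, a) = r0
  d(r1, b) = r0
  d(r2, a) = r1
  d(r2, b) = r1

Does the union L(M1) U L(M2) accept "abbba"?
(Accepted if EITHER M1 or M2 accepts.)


M1: final=q2 accepted=False
M2: final=r1 accepted=False

No, union rejects (neither accepts)


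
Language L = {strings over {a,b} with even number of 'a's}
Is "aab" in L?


count('a') = 2; 2 mod 2 = 0

Yes, "aab" is in L


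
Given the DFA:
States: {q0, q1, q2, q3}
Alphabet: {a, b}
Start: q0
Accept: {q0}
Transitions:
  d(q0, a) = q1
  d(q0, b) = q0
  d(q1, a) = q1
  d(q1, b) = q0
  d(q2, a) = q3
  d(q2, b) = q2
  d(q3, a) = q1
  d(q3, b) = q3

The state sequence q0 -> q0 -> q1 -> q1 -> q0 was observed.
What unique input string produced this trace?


Trace back each transition to find the symbol:
  q0 --[b]--> q0
  q0 --[a]--> q1
  q1 --[a]--> q1
  q1 --[b]--> q0

"baab"


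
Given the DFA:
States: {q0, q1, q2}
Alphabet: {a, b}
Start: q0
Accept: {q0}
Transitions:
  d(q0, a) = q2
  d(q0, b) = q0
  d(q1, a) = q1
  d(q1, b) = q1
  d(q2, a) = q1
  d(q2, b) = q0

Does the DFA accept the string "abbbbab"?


Trace: q0 -> q2 -> q0 -> q0 -> q0 -> q0 -> q2 -> q0
Final state: q0
Accept states: {q0}

Yes, accepted (final state q0 is an accept state)


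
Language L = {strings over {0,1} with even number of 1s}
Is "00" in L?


count('1') = 0; 0 mod 2 = 0

Yes, "00" is in L


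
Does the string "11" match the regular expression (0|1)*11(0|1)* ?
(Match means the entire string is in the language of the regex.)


|string| = 2; first = '1'; last = '1'

Yes, "11" matches (0|1)*11(0|1)*


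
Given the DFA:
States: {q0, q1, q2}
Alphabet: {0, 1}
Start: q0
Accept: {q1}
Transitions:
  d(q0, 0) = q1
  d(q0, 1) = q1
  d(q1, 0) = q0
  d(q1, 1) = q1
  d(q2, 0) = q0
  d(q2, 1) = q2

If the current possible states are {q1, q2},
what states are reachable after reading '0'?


Apply transition on '0' from each current state:
  d(q1, 0) = q0
  d(q2, 0) = q0

{q0}


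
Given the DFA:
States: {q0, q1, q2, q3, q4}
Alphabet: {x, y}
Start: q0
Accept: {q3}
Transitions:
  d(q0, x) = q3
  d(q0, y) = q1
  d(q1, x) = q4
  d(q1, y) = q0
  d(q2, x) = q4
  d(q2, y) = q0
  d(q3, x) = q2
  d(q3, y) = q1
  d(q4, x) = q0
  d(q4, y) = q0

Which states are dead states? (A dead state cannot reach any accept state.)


Forward reachability from each state:
  q0 -> reaches accept state q3 (live)
  q1 -> reaches accept state q3 (live)
  q2 -> reaches accept state q3 (live)
  q3 -> reaches accept state q3 (live)
  q4 -> reaches accept state q3 (live)

None (all states can reach an accept state)


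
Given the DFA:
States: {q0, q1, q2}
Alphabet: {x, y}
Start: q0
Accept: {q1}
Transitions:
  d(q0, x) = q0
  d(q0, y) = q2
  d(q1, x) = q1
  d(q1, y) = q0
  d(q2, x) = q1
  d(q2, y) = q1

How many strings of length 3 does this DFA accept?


Enumerating all length-3 strings:
  "xxx" -> q0 [reject]
  "xxy" -> q2 [reject]
  "xyx" -> q1 [accept]
  "xyy" -> q1 [accept]
  "yxx" -> q1 [accept]
  "yxy" -> q0 [reject]
  "yyx" -> q1 [accept]
  "yyy" -> q0 [reject]

4 out of 8


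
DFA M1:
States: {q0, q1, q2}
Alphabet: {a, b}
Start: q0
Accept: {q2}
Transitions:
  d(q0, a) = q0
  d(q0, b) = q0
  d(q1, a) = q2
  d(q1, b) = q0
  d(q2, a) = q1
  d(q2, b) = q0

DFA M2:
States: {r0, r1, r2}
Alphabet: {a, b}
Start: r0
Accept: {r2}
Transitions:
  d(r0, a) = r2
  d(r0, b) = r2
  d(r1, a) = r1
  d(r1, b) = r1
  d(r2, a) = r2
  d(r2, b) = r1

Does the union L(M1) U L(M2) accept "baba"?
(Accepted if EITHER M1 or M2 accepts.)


M1: final=q0 accepted=False
M2: final=r1 accepted=False

No, union rejects (neither accepts)


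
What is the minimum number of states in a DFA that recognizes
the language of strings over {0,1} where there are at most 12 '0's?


States: count = 0, 1, ..., 12 (all accepting; 13 states), plus a dead state for count > 12.
Total: 13 + 1 = 14.

14


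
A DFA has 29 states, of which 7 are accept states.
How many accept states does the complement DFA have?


Complement swaps accept and non-accept states.
29 - 7 = 22

22


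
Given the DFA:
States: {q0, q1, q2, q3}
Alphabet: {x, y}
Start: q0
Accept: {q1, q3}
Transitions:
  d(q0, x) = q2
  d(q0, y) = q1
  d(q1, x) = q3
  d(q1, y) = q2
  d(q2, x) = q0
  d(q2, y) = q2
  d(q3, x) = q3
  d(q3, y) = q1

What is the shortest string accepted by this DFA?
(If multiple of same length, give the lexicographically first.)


BFS by string length (lex-first path to each state shown):
  len 0: q0<-""
  len 1: q1<-"y", q2<-"x"
Found accept state at length 1.

"y"


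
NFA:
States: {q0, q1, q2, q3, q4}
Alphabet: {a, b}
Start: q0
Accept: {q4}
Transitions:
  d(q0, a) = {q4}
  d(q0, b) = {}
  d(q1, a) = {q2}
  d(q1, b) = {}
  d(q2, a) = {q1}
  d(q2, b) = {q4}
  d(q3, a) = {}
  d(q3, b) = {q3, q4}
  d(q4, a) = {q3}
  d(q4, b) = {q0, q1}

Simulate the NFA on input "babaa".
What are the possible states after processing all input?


Start: {q0}
  --b--> {}
  --a--> {}
  --b--> {}
  --a--> {}
  --a--> {}

{} (empty set, no valid transitions)


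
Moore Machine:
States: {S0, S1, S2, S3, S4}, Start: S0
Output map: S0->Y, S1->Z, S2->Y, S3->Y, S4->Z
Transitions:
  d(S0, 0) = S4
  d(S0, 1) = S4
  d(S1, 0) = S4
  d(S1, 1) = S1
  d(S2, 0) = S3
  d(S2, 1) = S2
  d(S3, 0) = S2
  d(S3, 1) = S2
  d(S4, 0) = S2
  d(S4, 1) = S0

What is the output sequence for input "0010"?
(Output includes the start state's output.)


Start: S0 (output Y)
  --0--> S4 (output Z)
  --0--> S2 (output Y)
  --1--> S2 (output Y)
  --0--> S3 (output Y)

"YZYYY"


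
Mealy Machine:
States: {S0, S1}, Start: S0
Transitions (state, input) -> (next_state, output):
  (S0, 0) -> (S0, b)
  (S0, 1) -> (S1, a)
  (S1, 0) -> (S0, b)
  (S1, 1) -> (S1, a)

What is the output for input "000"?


Step-by-step:
  (S0, 0) -> (S0, b)
  (S0, 0) -> (S0, b)
  (S0, 0) -> (S0, b)

"bbb"


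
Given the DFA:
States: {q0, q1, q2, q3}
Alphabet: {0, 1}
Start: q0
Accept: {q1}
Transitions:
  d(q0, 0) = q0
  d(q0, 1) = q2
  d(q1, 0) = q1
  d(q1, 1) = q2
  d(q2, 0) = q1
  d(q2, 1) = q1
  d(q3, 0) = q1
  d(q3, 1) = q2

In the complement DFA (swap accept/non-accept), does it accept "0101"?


Trace: q0 -> q0 -> q2 -> q1 -> q2
Final: q2
Original accept: {q1}
Complement: q2 is not in original accept

Yes, complement accepts (original rejects)


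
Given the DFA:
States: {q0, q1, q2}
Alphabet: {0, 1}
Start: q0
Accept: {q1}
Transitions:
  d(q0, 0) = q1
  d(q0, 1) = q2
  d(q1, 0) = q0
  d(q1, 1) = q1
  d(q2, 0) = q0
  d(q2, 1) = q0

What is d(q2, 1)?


Looking up transition d(q2, 1)

q0


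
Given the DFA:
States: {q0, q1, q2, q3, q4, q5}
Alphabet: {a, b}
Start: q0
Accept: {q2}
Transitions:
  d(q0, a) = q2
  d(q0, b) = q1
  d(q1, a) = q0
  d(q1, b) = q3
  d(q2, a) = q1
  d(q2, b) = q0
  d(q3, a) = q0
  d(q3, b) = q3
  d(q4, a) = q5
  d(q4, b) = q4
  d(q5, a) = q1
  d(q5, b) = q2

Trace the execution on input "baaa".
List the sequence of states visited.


Input: baaa
d(q0, b) = q1
d(q1, a) = q0
d(q0, a) = q2
d(q2, a) = q1


q0 -> q1 -> q0 -> q2 -> q1


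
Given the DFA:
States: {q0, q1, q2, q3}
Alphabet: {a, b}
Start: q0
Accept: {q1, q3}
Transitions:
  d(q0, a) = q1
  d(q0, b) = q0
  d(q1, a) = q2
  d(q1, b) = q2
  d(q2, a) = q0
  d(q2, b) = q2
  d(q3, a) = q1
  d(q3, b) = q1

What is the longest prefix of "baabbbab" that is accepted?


Run the DFA, marking each prefix where the state is accepting:
  "" -> q0 [reject]
  "b" -> q0 [reject]
  "ba" -> q1 [accept]
  "baa" -> q2 [reject]
  "baab" -> q2 [reject]
  "baabb" -> q2 [reject]
  "baabbb" -> q2 [reject]
  "baabbba" -> q0 [reject]
  "baabbbab" -> q0 [reject]

"ba"
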